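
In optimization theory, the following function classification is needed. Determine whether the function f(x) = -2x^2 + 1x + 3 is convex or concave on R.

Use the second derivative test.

f(x) = -2x^2 + 1x + 3
f'(x) = -4x + 1
f''(x) = -4
Since f''(x) = -4 < 0 for all x, f is concave on R.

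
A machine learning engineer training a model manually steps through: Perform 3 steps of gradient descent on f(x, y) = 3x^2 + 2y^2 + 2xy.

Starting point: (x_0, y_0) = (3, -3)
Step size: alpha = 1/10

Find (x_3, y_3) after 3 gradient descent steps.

f(x,y) = 3x^2 + 2y^2 + 2xy
grad_x = 6x + 2y, grad_y = 4y + 2x
Step 1: grad = (12, -6), (9/5, -12/5)
Step 2: grad = (6, -6), (6/5, -9/5)
Step 3: grad = (18/5, -24/5), (21/25, -33/25)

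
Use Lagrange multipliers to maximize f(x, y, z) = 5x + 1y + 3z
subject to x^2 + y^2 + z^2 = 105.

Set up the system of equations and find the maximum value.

Lagrange conditions: 5 = 2*lambda*x, 1 = 2*lambda*y, 3 = 2*lambda*z
So x:5 = y:1 = z:3, i.e. x = 5t, y = 1t, z = 3t
Constraint: t^2*(5^2 + 1^2 + 3^2) = 105
  t^2 * 35 = 105  =>  t = sqrt(3)
Maximum = 5*5t + 1*1t + 3*3t = 35*sqrt(3) = sqrt(3675)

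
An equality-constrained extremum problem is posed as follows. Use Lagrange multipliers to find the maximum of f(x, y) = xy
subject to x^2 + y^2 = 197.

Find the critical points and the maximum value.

Lagrange conditions: y = 2*lambda*x and x = 2*lambda*y
If x = 0 then y = 0, violating the constraint, so x, y != 0.
Dividing: y/x = x/y => x^2 = y^2 => y = x or y = -x
Constraint: 2x^2 = 197 => x^2 = 197/2 => x = +/-sqrt(197/2)
Critical points: (sqrt(197/2), sqrt(197/2)), (-sqrt(197/2), -sqrt(197/2)), (sqrt(197/2), -sqrt(197/2)), (-sqrt(197/2), sqrt(197/2))
  y = x:  xy = x^2 = 197/2  at (sqrt(197/2), sqrt(197/2)) and (-sqrt(197/2), -sqrt(197/2))
  y = -x: xy = -x^2 = -197/2 at (sqrt(197/2), -sqrt(197/2)) and (-sqrt(197/2), sqrt(197/2))
Maximum xy = 197/2 at (sqrt(197/2), sqrt(197/2)) and (-sqrt(197/2), -sqrt(197/2))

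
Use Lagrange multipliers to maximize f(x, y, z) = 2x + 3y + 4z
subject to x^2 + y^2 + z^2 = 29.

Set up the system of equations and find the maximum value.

Lagrange conditions: 2 = 2*lambda*x, 3 = 2*lambda*y, 4 = 2*lambda*z
So x:2 = y:3 = z:4, i.e. x = 2t, y = 3t, z = 4t
Constraint: t^2*(2^2 + 3^2 + 4^2) = 29
  t^2 * 29 = 29  =>  t = sqrt(1)
Maximum = 2*2t + 3*3t + 4*4t = 29*sqrt(1) = 29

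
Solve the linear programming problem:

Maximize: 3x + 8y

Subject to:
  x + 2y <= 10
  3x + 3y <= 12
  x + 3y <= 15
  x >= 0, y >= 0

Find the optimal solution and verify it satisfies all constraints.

Feasible vertices: (0, 0), (0, 4), (4, 0)
Objective 3x + 8y at each vertex:
  (0, 0): 0
  (0, 4): 32
  (4, 0): 12
Maximum is 32 at (0, 4).
Verify constraints at (x, y) = (0, 4):
  1*0 + 2*4 = 8 <= 10
  3*0 + 3*4 = 12 <= 12 (active)
  1*0 + 3*4 = 12 <= 15
  x = 0 >= 0, y = 4 >= 0. All constraints satisfied.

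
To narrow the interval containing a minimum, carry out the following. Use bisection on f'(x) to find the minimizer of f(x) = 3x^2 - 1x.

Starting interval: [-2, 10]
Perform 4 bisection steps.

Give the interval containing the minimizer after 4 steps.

Finding critical point of f(x) = 3x^2 - 1x using bisection on f'(x) = 6x + -1.
f'(x) = 0 when x = 1/6.
Starting interval: [-2, 10]
Step 1: mid = 4, f'(mid) = 23, new interval = [-2, 4]
Step 2: mid = 1, f'(mid) = 5, new interval = [-2, 1]
Step 3: mid = -1/2, f'(mid) = -4, new interval = [-1/2, 1]
Step 4: mid = 1/4, f'(mid) = 1/2, new interval = [-1/2, 1/4]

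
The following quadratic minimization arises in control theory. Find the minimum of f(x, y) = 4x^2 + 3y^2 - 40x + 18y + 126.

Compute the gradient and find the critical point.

f(x,y) = 4x^2 + 3y^2 - 40x + 18y + 126
df/dx = 8x + (-40) = 0  =>  x = 5
df/dy = 6y + (18) = 0  =>  y = -3
f(5, -3) = 4*(5)^2 + 3*(-3)^2 + -40*(5) + 18*(-3) + 126 = -1
Hessian is diagonal with entries 8, 6 > 0, so this is a minimum.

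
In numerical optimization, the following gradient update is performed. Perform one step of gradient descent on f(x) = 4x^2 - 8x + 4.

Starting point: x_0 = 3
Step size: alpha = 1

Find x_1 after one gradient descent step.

f(x) = 4x^2 - 8x + 4
f'(x) = 8x - 8
f'(3) = 8*3 + (-8) = 16
x_1 = x_0 - alpha * f'(x_0) = 3 - 1 * 16 = -13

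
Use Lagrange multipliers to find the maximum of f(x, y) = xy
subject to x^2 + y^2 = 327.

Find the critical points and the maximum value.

Lagrange conditions: y = 2*lambda*x and x = 2*lambda*y
If x = 0 then y = 0, violating the constraint, so x, y != 0.
Dividing: y/x = x/y => x^2 = y^2 => y = x or y = -x
Constraint: 2x^2 = 327 => x^2 = 327/2 => x = +/-sqrt(327/2)
Critical points: (sqrt(327/2), sqrt(327/2)), (-sqrt(327/2), -sqrt(327/2)), (sqrt(327/2), -sqrt(327/2)), (-sqrt(327/2), sqrt(327/2))
  y = x:  xy = x^2 = 327/2  at (sqrt(327/2), sqrt(327/2)) and (-sqrt(327/2), -sqrt(327/2))
  y = -x: xy = -x^2 = -327/2 at (sqrt(327/2), -sqrt(327/2)) and (-sqrt(327/2), sqrt(327/2))
Maximum xy = 327/2 at (sqrt(327/2), sqrt(327/2)) and (-sqrt(327/2), -sqrt(327/2))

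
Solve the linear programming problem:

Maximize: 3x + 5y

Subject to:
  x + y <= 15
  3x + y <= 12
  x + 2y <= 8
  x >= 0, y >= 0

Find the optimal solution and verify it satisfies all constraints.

Feasible vertices: (0, 0), (0, 4), (16/5, 12/5), (4, 0)
Objective 3x + 5y at each vertex:
  (0, 0): 0
  (0, 4): 20
  (16/5, 12/5): 108/5
  (4, 0): 12
Maximum is 108/5 at (16/5, 12/5).
Verify constraints at (x, y) = (16/5, 12/5):
  1*(16/5) + 1*(12/5) = 28/5 <= 15
  3*(16/5) + 1*(12/5) = 12 <= 12 (active)
  1*(16/5) + 2*(12/5) = 8 <= 8 (active)
  x = 16/5 >= 0, y = 12/5 >= 0. All constraints satisfied.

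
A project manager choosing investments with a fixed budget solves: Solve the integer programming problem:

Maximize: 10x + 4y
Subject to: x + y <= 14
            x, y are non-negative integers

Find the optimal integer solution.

Objective: 10x + 4y, constraint: x + y <= 14
Coefficient of x is 10 >= coefficient of y is 4, so allocate the entire budget to x.
Optimal: x = 14, y = 0, value = 140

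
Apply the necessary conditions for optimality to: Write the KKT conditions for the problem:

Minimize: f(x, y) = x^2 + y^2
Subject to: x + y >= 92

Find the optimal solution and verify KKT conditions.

KKT conditions for min x^2 + y^2 s.t. x + y >= 92:
Stationarity: 2x = mu, 2y = mu
So x = y = mu/2.
Complementary slackness: mu*(x + y - 92) = 0
Primal feasibility: x + y >= 92; dual feasibility: mu >= 0
If mu = 0 then x = y = 0, but 0 + 0 < 92 is infeasible, so the constraint is active.
Constraint active: x + y = 2*(mu/2) = 92 => mu = 92
x = y = 46, f = 4232
Verify: stationarity 2*46 = 92 = mu; primal 46 + 46 = 92 >= 92; dual mu = 92 >= 0; complementary slackness 92*(92 - 92) = 0. All KKT conditions hold.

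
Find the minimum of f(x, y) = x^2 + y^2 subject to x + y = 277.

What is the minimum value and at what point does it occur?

Substitute y = 277 - x into f(x,y) = x^2 + y^2:
g(x) = x^2 + (277 - x)^2 = 2x^2 - 554x + 76729
g'(x) = 4x - 554 = 0  =>  x = 277/2
y = 277 - 277/2 = 277/2
Minimum value = (277/2)^2 + (277/2)^2 = 76729/2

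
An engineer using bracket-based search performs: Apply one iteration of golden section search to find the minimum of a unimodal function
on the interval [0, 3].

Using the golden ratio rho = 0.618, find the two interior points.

Golden section search on [0, 3].
Golden ratio rho = 0.618 (approx).
Interior points:
  x_1 = 0 + (1-0.618)*3 = 1.1460
  x_2 = 0 + 0.618*3 = 1.8540
Compare f(x_1) and f(x_2) to determine which subinterval to keep.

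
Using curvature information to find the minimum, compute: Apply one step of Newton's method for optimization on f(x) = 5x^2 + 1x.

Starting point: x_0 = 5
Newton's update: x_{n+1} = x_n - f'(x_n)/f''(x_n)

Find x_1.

f(x) = 5x^2 + 1x
f'(x) = 10x + (1), f''(x) = 10
Newton step: x_1 = x_0 - f'(x_0)/f''(x_0)
f'(5) = 51
x_1 = 5 - 51/10 = -1/10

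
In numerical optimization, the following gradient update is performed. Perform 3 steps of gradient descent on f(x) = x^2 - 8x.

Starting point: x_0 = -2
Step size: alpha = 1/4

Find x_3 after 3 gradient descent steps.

f(x) = x^2 - 8x, f'(x) = 2x + (-8)
Step 1: f'(-2) = -12, x_1 = -2 - 1/4 * -12 = 1
Step 2: f'(1) = -6, x_2 = 1 - 1/4 * -6 = 5/2
Step 3: f'(5/2) = -3, x_3 = 5/2 - 1/4 * -3 = 13/4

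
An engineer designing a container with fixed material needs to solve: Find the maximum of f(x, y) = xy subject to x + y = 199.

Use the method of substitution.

Substitute y = 199 - x into f(x,y) = xy:
g(x) = x(199 - x) = 199x - x^2
g'(x) = 199 - 2x = 0  =>  x = 199/2
y = 199 - 199/2 = 199/2
Maximum value = (199/2) * (199/2) = 39601/4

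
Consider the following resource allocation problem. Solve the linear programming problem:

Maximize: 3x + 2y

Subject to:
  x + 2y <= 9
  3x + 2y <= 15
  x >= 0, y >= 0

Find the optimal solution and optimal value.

Feasible vertices: (0, 0), (0, 9/2), (3, 3), (5, 0)
Objective 3x + 2y at each:
  (0, 0): 0
  (0, 9/2): 9
  (3, 3): 15
  (5, 0): 15
Maximum is 15 at (3, 3).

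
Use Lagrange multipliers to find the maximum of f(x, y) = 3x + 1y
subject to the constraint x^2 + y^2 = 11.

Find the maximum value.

Set up Lagrange conditions: grad f = lambda * grad g
  3 = 2*lambda*x
  1 = 2*lambda*y
From these: x/y = 3/1, so x = 3t, y = 1t for some t.
Substitute into constraint: (3t)^2 + (1t)^2 = 11
  t^2 * 10 = 11
  t = sqrt(11/10)
Maximum = 3*x + 1*y = (3^2 + 1^2)*t = 10 * sqrt(11/10) = sqrt(110)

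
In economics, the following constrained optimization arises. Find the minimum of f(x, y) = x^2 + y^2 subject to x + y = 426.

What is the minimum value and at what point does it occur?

Substitute y = 426 - x into f(x,y) = x^2 + y^2:
g(x) = x^2 + (426 - x)^2 = 2x^2 - 852x + 181476
g'(x) = 4x - 852 = 0  =>  x = 213
y = 426 - 213 = 213
Minimum value = 213^2 + 213^2 = 90738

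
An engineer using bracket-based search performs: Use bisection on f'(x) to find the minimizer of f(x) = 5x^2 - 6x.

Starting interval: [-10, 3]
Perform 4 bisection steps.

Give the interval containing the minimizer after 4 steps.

Finding critical point of f(x) = 5x^2 - 6x using bisection on f'(x) = 10x + -6.
f'(x) = 0 when x = 3/5.
Starting interval: [-10, 3]
Step 1: mid = -7/2, f'(mid) = -41, new interval = [-7/2, 3]
Step 2: mid = -1/4, f'(mid) = -17/2, new interval = [-1/4, 3]
Step 3: mid = 11/8, f'(mid) = 31/4, new interval = [-1/4, 11/8]
Step 4: mid = 9/16, f'(mid) = -3/8, new interval = [9/16, 11/8]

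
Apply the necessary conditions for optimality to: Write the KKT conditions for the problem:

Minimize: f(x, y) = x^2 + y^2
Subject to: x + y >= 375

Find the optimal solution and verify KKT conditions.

KKT conditions for min x^2 + y^2 s.t. x + y >= 375:
Stationarity: 2x = mu, 2y = mu
So x = y = mu/2.
Complementary slackness: mu*(x + y - 375) = 0
Primal feasibility: x + y >= 375; dual feasibility: mu >= 0
If mu = 0 then x = y = 0, but 0 + 0 < 375 is infeasible, so the constraint is active.
Constraint active: x + y = 2*(mu/2) = 375 => mu = 375
x = y = 375/2, f = 140625/2
Verify: stationarity 2*(375/2) = 375 = mu; primal 375/2 + 375/2 = 375 >= 375; dual mu = 375 >= 0; complementary slackness 375*(375 - 375) = 0. All KKT conditions hold.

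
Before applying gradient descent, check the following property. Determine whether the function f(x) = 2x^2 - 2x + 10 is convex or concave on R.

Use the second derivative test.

f(x) = 2x^2 - 2x + 10
f'(x) = 4x - 2
f''(x) = 4
Since f''(x) = 4 > 0 for all x, f is convex on R.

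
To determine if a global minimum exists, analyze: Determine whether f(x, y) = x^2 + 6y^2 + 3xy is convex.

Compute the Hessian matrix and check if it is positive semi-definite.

f(x,y) = x^2 + 6y^2 + 3xy
Hessian H = [[2, 3], [3, 12]]
trace(H) = 14, det(H) = 15
Eigenvalues: (14 +/- sqrt(136)) / 2 = 12.83, 1.169
Since both eigenvalues > 0, f is convex.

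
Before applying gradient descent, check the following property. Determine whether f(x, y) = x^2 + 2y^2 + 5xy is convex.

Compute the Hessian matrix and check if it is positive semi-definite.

f(x,y) = x^2 + 2y^2 + 5xy
Hessian H = [[2, 5], [5, 4]]
trace(H) = 6, det(H) = -17
Eigenvalues: (6 +/- sqrt(104)) / 2 = 8.099, -2.099
Since not both eigenvalues positive, f is neither convex nor concave.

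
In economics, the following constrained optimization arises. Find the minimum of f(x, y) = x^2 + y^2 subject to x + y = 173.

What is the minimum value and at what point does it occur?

Substitute y = 173 - x into f(x,y) = x^2 + y^2:
g(x) = x^2 + (173 - x)^2 = 2x^2 - 346x + 29929
g'(x) = 4x - 346 = 0  =>  x = 173/2
y = 173 - 173/2 = 173/2
Minimum value = (173/2)^2 + (173/2)^2 = 29929/2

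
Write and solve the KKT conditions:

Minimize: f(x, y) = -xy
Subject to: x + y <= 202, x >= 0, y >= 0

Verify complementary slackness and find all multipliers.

Problem: min -xy s.t. x + y <= 202 (multiplier lambda), x >= 0 (mu_x), y >= 0 (mu_y)
KKT stationarity: -y + lambda - mu_x = 0, -x + lambda - mu_y = 0, with lambda, mu_x, mu_y >= 0
Complementary slackness: lambda*(x + y - 202) = 0, mu_x*x = 0, mu_y*y = 0
If lambda = 0: y = -mu_x <= 0 and x = -mu_y <= 0 force x = y = 0 with f = 0; but x = y = 101 is feasible with f = -10201 < 0, so this is not the minimum. Hence lambda > 0 and x + y = 202.
Try x > 0, y > 0 (so mu_x = mu_y = 0): y = lambda, x = lambda => x = y = lambda
x + y = 202 => 2*lambda = 202 => lambda = 101
x* = y* = 101 > 0, consistent with mu_x = mu_y = 0.
(Any feasible point with x = 0 or y = 0 has f = 0 > -10201, so the minimum is not on those boundaries.)
min(-xy) = -10201 (i.e. max xy = 10201)
Multipliers: lambda = 101, mu_x = 0, mu_y = 0
Complementary slackness: lambda*(x + y - 202) = 101*(101 + 101 - 202) = 0, mu_x*x = 0*101 = 0, mu_y*y = 0*101 = 0. Satisfied.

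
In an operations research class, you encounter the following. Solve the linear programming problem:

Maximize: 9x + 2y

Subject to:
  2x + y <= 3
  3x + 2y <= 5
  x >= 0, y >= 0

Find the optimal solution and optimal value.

Feasible vertices: (0, 0), (0, 5/2), (1, 1), (3/2, 0)
Objective 9x + 2y at each:
  (0, 0): 0
  (0, 5/2): 5
  (1, 1): 11
  (3/2, 0): 27/2
Maximum is 27/2 at (3/2, 0).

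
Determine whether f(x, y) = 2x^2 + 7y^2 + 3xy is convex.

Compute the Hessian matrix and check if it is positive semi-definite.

f(x,y) = 2x^2 + 7y^2 + 3xy
Hessian H = [[4, 3], [3, 14]]
trace(H) = 18, det(H) = 47
Eigenvalues: (18 +/- sqrt(136)) / 2 = 14.83, 3.169
Since both eigenvalues > 0, f is convex.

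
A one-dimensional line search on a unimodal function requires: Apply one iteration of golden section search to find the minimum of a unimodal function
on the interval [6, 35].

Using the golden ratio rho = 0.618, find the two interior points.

Golden section search on [6, 35].
Golden ratio rho = 0.618 (approx).
Interior points:
  x_1 = 6 + (1-0.618)*29 = 17.0780
  x_2 = 6 + 0.618*29 = 23.9220
Compare f(x_1) and f(x_2) to determine which subinterval to keep.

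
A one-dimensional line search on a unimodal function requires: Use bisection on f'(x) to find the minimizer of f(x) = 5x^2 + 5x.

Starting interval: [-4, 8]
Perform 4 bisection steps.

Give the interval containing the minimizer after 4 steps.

Finding critical point of f(x) = 5x^2 + 5x using bisection on f'(x) = 10x + 5.
f'(x) = 0 when x = -1/2.
Starting interval: [-4, 8]
Step 1: mid = 2, f'(mid) = 25, new interval = [-4, 2]
Step 2: mid = -1, f'(mid) = -5, new interval = [-1, 2]
Step 3: mid = 1/2, f'(mid) = 10, new interval = [-1, 1/2]
Step 4: mid = -1/4, f'(mid) = 5/2, new interval = [-1, -1/4]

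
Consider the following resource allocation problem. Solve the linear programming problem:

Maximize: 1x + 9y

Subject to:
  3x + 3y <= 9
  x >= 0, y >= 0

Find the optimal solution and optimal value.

The feasible region has vertices at [(0, 0), (3, 0), (0, 3)].
Checking objective 1x + 9y at each vertex:
  (0, 0): 1*0 + 9*0 = 0
  (3, 0): 1*3 + 9*0 = 3
  (0, 3): 1*0 + 9*3 = 27
Maximum is 27 at (0, 3).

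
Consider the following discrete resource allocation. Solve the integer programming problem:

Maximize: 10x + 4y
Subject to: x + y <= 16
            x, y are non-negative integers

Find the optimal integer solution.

Objective: 10x + 4y, constraint: x + y <= 16
Coefficient of x is 10 >= coefficient of y is 4, so allocate the entire budget to x.
Optimal: x = 16, y = 0, value = 160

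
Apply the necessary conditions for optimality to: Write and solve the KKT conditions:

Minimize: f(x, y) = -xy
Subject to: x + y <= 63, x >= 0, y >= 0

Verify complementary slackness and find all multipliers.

Problem: min -xy s.t. x + y <= 63 (multiplier lambda), x >= 0 (mu_x), y >= 0 (mu_y)
KKT stationarity: -y + lambda - mu_x = 0, -x + lambda - mu_y = 0, with lambda, mu_x, mu_y >= 0
Complementary slackness: lambda*(x + y - 63) = 0, mu_x*x = 0, mu_y*y = 0
If lambda = 0: y = -mu_x <= 0 and x = -mu_y <= 0 force x = y = 0 with f = 0; but x = y = 63/2 is feasible with f = -3969/4 < 0, so this is not the minimum. Hence lambda > 0 and x + y = 63.
Try x > 0, y > 0 (so mu_x = mu_y = 0): y = lambda, x = lambda => x = y = lambda
x + y = 63 => 2*lambda = 63 => lambda = 63/2
x* = y* = 63/2 > 0, consistent with mu_x = mu_y = 0.
(Any feasible point with x = 0 or y = 0 has f = 0 > -3969/4, so the minimum is not on those boundaries.)
min(-xy) = -3969/4 (i.e. max xy = 3969/4)
Multipliers: lambda = 63/2, mu_x = 0, mu_y = 0
Complementary slackness: lambda*(x + y - 63) = 63/2*(63/2 + 63/2 - 63) = 0, mu_x*x = 0*63/2 = 0, mu_y*y = 0*63/2 = 0. Satisfied.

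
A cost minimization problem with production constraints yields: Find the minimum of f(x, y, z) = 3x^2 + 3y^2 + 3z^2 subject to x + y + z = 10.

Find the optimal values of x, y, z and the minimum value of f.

Using Lagrange multipliers on f = 3x^2 + 3y^2 + 3z^2 with constraint x + y + z = 10:
Conditions: 2*3*x = lambda, 2*3*y = lambda, 2*3*z = lambda
So x = lambda/6, y = lambda/6, z = lambda/6
Substituting into constraint: lambda * (1/2) = 10
lambda = 20
x = 10/3, y = 10/3, z = 10/3
Minimum value = 100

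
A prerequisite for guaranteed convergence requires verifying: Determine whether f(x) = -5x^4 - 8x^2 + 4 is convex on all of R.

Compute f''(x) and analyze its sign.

f(x) = -5x^4 - 8x^2 + 4
f'(x) = -20x^3 + -16x
f''(x) = -60x^2 + -16
f''(x) = -60x^2 + -16 <= -16 < 0 for all x
Therefore, f is concave on R.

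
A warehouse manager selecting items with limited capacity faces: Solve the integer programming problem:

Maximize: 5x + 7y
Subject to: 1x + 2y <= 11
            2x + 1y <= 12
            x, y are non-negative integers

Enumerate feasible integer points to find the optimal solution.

Constraint 1: 1x + 2y <= 11
Constraint 2: 2x + 1y <= 12
Feasible x range (need y >= 0): 0 <= x <= min(11/1, 12/2) => x in {0, ..., 6}.
Enumerate feasible integer points row by row (the coefficient of y is 7 > 0, so for each x the largest feasible y gives the best value):
  x = 0: y <= min((11 - 1*0)/2, (12 - 2*0)/1) => y in {0, ..., 5}; best 5*0 + 7*5 = 35
  x = 1: y <= min((11 - 1*1)/2, (12 - 2*1)/1) => y in {0, ..., 5}; best 5*1 + 7*5 = 40
  x = 2: y <= min((11 - 1*2)/2, (12 - 2*2)/1) => y in {0, ..., 4}; best 5*2 + 7*4 = 38
  x = 3: y <= min((11 - 1*3)/2, (12 - 2*3)/1) => y in {0, ..., 4}; best 5*3 + 7*4 = 43
  x = 4: y <= min((11 - 1*4)/2, (12 - 2*4)/1) => y in {0, ..., 3}; best 5*4 + 7*3 = 41
  x = 5: y <= min((11 - 1*5)/2, (12 - 2*5)/1) => y in {0, ..., 2}; best 5*5 + 7*2 = 39
  x = 6: y <= min((11 - 1*6)/2, (12 - 2*6)/1) => y in {0}; best 5*6 + 7*0 = 30
The maximum 5x + 7y = 43 is achieved at x = 3, y = 4.
Check: 1*3 + 2*4 = 11 <= 11 and 2*3 + 1*4 = 10 <= 12.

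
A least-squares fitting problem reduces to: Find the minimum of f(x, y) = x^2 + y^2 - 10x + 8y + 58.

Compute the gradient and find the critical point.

f(x,y) = x^2 + y^2 - 10x + 8y + 58
df/dx = 2x + (-10) = 0  =>  x = 5
df/dy = 2y + (8) = 0  =>  y = -4
f(5, -4) = 1*(5)^2 + 1*(-4)^2 + -10*(5) + 8*(-4) + 58 = 17
Hessian is diagonal with entries 2, 2 > 0, so this is a minimum.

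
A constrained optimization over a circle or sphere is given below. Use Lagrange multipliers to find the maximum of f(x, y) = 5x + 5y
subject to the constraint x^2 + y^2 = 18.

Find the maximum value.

Set up Lagrange conditions: grad f = lambda * grad g
  5 = 2*lambda*x
  5 = 2*lambda*y
From these: x/y = 5/5, so x = 5t, y = 5t for some t.
Substitute into constraint: (5t)^2 + (5t)^2 = 18
  t^2 * 50 = 18
  t = sqrt(18/50)
Maximum = 5*x + 5*y = (5^2 + 5^2)*t = 50 * sqrt(18/50) = 30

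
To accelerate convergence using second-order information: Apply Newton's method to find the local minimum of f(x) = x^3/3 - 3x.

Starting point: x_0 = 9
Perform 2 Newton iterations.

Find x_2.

f(x) = x^3/3 - 3x
f'(x) = x^2 - 3, f''(x) = 2x
Newton update: x_{n+1} = x_n - (x_n^2 - 3)/(2*x_n)
Step 1: x_0 = 9, f'=78, f''=18, x_1 = 14/3
Step 2: x_1 = 14/3, f'=169/9, f''=28/3, x_2 = 223/84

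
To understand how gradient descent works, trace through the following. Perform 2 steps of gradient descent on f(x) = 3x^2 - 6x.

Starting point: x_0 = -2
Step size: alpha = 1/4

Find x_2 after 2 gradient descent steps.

f(x) = 3x^2 - 6x, f'(x) = 6x + (-6)
Step 1: f'(-2) = -18, x_1 = -2 - 1/4 * -18 = 5/2
Step 2: f'(5/2) = 9, x_2 = 5/2 - 1/4 * 9 = 1/4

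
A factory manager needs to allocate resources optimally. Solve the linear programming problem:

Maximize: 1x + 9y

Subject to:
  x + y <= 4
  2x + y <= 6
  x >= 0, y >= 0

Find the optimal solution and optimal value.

Feasible vertices: (0, 0), (0, 4), (2, 2), (3, 0)
Objective 1x + 9y at each:
  (0, 0): 0
  (0, 4): 36
  (2, 2): 20
  (3, 0): 3
Maximum is 36 at (0, 4).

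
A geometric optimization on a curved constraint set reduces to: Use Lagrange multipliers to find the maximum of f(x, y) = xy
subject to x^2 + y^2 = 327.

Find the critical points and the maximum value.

Lagrange conditions: y = 2*lambda*x and x = 2*lambda*y
If x = 0 then y = 0, violating the constraint, so x, y != 0.
Dividing: y/x = x/y => x^2 = y^2 => y = x or y = -x
Constraint: 2x^2 = 327 => x^2 = 327/2 => x = +/-sqrt(327/2)
Critical points: (sqrt(327/2), sqrt(327/2)), (-sqrt(327/2), -sqrt(327/2)), (sqrt(327/2), -sqrt(327/2)), (-sqrt(327/2), sqrt(327/2))
  y = x:  xy = x^2 = 327/2  at (sqrt(327/2), sqrt(327/2)) and (-sqrt(327/2), -sqrt(327/2))
  y = -x: xy = -x^2 = -327/2 at (sqrt(327/2), -sqrt(327/2)) and (-sqrt(327/2), sqrt(327/2))
Maximum xy = 327/2 at (sqrt(327/2), sqrt(327/2)) and (-sqrt(327/2), -sqrt(327/2))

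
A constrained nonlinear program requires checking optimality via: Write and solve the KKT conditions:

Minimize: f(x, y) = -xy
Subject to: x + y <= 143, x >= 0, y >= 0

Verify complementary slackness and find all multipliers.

Problem: min -xy s.t. x + y <= 143 (multiplier lambda), x >= 0 (mu_x), y >= 0 (mu_y)
KKT stationarity: -y + lambda - mu_x = 0, -x + lambda - mu_y = 0, with lambda, mu_x, mu_y >= 0
Complementary slackness: lambda*(x + y - 143) = 0, mu_x*x = 0, mu_y*y = 0
If lambda = 0: y = -mu_x <= 0 and x = -mu_y <= 0 force x = y = 0 with f = 0; but x = y = 143/2 is feasible with f = -20449/4 < 0, so this is not the minimum. Hence lambda > 0 and x + y = 143.
Try x > 0, y > 0 (so mu_x = mu_y = 0): y = lambda, x = lambda => x = y = lambda
x + y = 143 => 2*lambda = 143 => lambda = 143/2
x* = y* = 143/2 > 0, consistent with mu_x = mu_y = 0.
(Any feasible point with x = 0 or y = 0 has f = 0 > -20449/4, so the minimum is not on those boundaries.)
min(-xy) = -20449/4 (i.e. max xy = 20449/4)
Multipliers: lambda = 143/2, mu_x = 0, mu_y = 0
Complementary slackness: lambda*(x + y - 143) = 143/2*(143/2 + 143/2 - 143) = 0, mu_x*x = 0*143/2 = 0, mu_y*y = 0*143/2 = 0. Satisfied.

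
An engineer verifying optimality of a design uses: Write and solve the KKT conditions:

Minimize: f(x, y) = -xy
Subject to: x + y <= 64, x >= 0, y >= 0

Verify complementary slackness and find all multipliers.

Problem: min -xy s.t. x + y <= 64 (multiplier lambda), x >= 0 (mu_x), y >= 0 (mu_y)
KKT stationarity: -y + lambda - mu_x = 0, -x + lambda - mu_y = 0, with lambda, mu_x, mu_y >= 0
Complementary slackness: lambda*(x + y - 64) = 0, mu_x*x = 0, mu_y*y = 0
If lambda = 0: y = -mu_x <= 0 and x = -mu_y <= 0 force x = y = 0 with f = 0; but x = y = 32 is feasible with f = -1024 < 0, so this is not the minimum. Hence lambda > 0 and x + y = 64.
Try x > 0, y > 0 (so mu_x = mu_y = 0): y = lambda, x = lambda => x = y = lambda
x + y = 64 => 2*lambda = 64 => lambda = 32
x* = y* = 32 > 0, consistent with mu_x = mu_y = 0.
(Any feasible point with x = 0 or y = 0 has f = 0 > -1024, so the minimum is not on those boundaries.)
min(-xy) = -1024 (i.e. max xy = 1024)
Multipliers: lambda = 32, mu_x = 0, mu_y = 0
Complementary slackness: lambda*(x + y - 64) = 32*(32 + 32 - 64) = 0, mu_x*x = 0*32 = 0, mu_y*y = 0*32 = 0. Satisfied.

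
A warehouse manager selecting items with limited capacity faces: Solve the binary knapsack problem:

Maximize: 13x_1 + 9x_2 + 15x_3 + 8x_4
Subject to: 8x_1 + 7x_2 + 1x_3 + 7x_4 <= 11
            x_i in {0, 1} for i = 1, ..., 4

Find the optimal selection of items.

Items: item 1 (v=13, w=8), item 2 (v=9, w=7), item 3 (v=15, w=1), item 4 (v=8, w=7)
Capacity: 11
Checking all 16 subsets (w = total weight, v = total value):
  {}: w = 0, v = 0
  {1}: w = 8, v = 13
  {2}: w = 7, v = 9
  {3}: w = 1, v = 15
  {4}: w = 7, v = 8
  {1, 2}: w = 15 > 11, infeasible
  {1, 3}: w = 9, v = 28
  {1, 4}: w = 15 > 11, infeasible
  {2, 3}: w = 8, v = 24
  {2, 4}: w = 14 > 11, infeasible
  {3, 4}: w = 8, v = 23
  {1, 2, 3}: w = 16 > 11, infeasible
  {1, 2, 4}: w = 22 > 11, infeasible
  {1, 3, 4}: w = 16 > 11, infeasible
  {2, 3, 4}: w = 15 > 11, infeasible
  {1, 2, 3, 4}: w = 23 > 11, infeasible
Best feasible subset: items [1, 3]
Total weight: 9 <= 11, total value: 28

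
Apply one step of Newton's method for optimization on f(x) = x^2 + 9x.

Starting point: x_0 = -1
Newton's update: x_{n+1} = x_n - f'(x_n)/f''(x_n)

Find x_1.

f(x) = x^2 + 9x
f'(x) = 2x + (9), f''(x) = 2
Newton step: x_1 = x_0 - f'(x_0)/f''(x_0)
f'(-1) = 7
x_1 = -1 - 7/2 = -9/2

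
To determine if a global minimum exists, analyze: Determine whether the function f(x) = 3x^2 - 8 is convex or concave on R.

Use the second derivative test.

f(x) = 3x^2 - 8
f'(x) = 6x + 0
f''(x) = 6
Since f''(x) = 6 > 0 for all x, f is convex on R.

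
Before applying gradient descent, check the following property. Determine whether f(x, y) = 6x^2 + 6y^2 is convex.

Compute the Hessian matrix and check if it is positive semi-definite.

f(x,y) = 6x^2 + 6y^2
Hessian H = [[12, 0], [0, 12]]
trace(H) = 24, det(H) = 144
Eigenvalues: (24 +/- sqrt(0)) / 2 = 12, 12
Since both eigenvalues > 0, f is convex.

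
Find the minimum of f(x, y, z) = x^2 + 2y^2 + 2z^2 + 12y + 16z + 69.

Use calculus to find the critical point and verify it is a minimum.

f(x,y,z) = x^2 + 2y^2 + 2z^2 + 12y + 16z + 69
df/dx = 2x + (0) = 0 => x = 0
df/dy = 4y + (12) = 0 => y = -3
df/dz = 4z + (16) = 0 => z = -4
f(0,-3,-4) = 1*(0)^2 + 2*(-3)^2 + 2*(-4)^2 + 12*(-3) + 16*(-4) + 69 = 19
Hessian is diagonal with entries 2, 4, 4 > 0, confirmed minimum.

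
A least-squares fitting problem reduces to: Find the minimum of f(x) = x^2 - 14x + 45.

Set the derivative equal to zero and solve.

f(x) = x^2 - 14x + 45
f'(x) = 2x + (-14) = 0
x = 14/2 = 7
f(7) = -4
Since f''(x) = 2 > 0, this is a minimum.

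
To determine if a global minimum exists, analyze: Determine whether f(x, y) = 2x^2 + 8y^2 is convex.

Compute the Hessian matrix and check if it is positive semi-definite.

f(x,y) = 2x^2 + 8y^2
Hessian H = [[4, 0], [0, 16]]
trace(H) = 20, det(H) = 64
Eigenvalues: (20 +/- sqrt(144)) / 2 = 16, 4
Since both eigenvalues > 0, f is convex.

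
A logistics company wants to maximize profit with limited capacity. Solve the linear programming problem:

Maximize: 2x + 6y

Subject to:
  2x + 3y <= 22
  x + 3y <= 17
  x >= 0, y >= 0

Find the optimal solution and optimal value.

Feasible vertices: (0, 0), (0, 17/3), (5, 4), (11, 0)
Objective 2x + 6y at each:
  (0, 0): 0
  (0, 17/3): 34
  (5, 4): 34
  (11, 0): 22
Maximum is 34 at (0, 17/3).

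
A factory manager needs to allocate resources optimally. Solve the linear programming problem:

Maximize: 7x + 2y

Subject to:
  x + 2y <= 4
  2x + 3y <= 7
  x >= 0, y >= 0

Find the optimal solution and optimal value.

Feasible vertices: (0, 0), (0, 2), (2, 1), (7/2, 0)
Objective 7x + 2y at each:
  (0, 0): 0
  (0, 2): 4
  (2, 1): 16
  (7/2, 0): 49/2
Maximum is 49/2 at (7/2, 0).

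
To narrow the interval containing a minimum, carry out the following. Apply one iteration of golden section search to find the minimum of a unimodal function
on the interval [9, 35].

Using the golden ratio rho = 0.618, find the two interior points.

Golden section search on [9, 35].
Golden ratio rho = 0.618 (approx).
Interior points:
  x_1 = 9 + (1-0.618)*26 = 18.9320
  x_2 = 9 + 0.618*26 = 25.0680
Compare f(x_1) and f(x_2) to determine which subinterval to keep.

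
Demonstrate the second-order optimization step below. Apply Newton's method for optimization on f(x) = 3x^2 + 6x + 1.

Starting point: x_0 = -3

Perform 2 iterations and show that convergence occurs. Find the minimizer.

f(x) = 3x^2 + 6x + 1, f'(x) = 6x + (6), f''(x) = 6
Step 1: f'(-3) = -12, x_1 = -3 - -12/6 = -1
Step 2: f'(-1) = 0, x_2 = -1 (converged)
Newton's method converges in 1 step for quadratics.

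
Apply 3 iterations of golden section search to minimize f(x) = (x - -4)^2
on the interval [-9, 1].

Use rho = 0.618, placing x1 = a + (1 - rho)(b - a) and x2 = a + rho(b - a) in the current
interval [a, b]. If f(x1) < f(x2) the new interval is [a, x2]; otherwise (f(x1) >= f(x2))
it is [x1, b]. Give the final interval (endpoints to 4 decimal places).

Golden section search for min of f(x) = (x - -4)^2 on [-9, 1].
Each step: x1 = a + (1 - rho)(b - a), x2 = a + rho(b - a); if f(x1) < f(x2) keep [a, x2], otherwise keep [x1, b].
Step 1: [-9.0000, 1.0000], x1=-5.1800 (f=1.3924), x2=-2.8200 (f=1.3924); f(x1) = f(x2) (tie, not '<') => keep [-5.1800, 1.0000]
Step 2: [-5.1800, 1.0000], x1=-2.8192 (f=1.3942), x2=-1.3608 (f=6.9656); f(x1) < f(x2) => keep [-5.1800, -1.3608]
Step 3: [-5.1800, -1.3608], x1=-3.7211 (f=0.0778), x2=-2.8197 (f=1.3931); f(x1) < f(x2) => keep [-5.1800, -2.8197]
Final interval: [-5.1800, -2.8197]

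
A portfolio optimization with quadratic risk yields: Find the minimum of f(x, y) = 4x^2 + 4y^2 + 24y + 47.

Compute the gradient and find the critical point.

f(x,y) = 4x^2 + 4y^2 + 24y + 47
df/dx = 8x + (0) = 0  =>  x = 0
df/dy = 8y + (24) = 0  =>  y = -3
f(0, -3) = 4*(0)^2 + 4*(-3)^2 + 24*(-3) + 47 = 11
Hessian is diagonal with entries 8, 8 > 0, so this is a minimum.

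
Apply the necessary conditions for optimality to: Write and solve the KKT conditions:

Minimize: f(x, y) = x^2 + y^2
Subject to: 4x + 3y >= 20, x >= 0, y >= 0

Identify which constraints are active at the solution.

KKT conditions for min x^2 + y^2 s.t. 4x + 3y >= 20, x >= 0, y >= 0:
Stationarity: 2x = mu*4 + mu_x, 2y = mu*3 + mu_y, with mu, mu_x, mu_y >= 0
Complementary slackness: mu*(4x + 3y - 20) = 0, mu_x*x = 0, mu_y*y = 0
(0, 0) is infeasible (4*0 + 3*0 < 20), so if mu = 0 stationarity would force x = mu_x/2 >= 0, y = mu_y/2 >= 0 with mu_x*x = mu_y*y = 0, i.e. x = y = 0: contradiction. Hence mu > 0 and 4x + 3y = 20 is active.
Try x > 0, y > 0 (so mu_x = mu_y = 0): x = 4*mu/2, y = 3*mu/2
Substitute: 4*(4*mu/2) + 3*(3*mu/2) = 20
  mu*25/2 = 20 => mu = 8/5
x* = 16/5 > 0, y* = 12/5 > 0, consistent with mu_x = mu_y = 0.
f is convex and the constraints are linear, so this KKT point is the global minimum.
f* = 16
Active constraints: 4x + 3y >= 20 (holds with equality, mu = 8/5 > 0); x >= 0 and y >= 0 are inactive (mu_x = mu_y = 0).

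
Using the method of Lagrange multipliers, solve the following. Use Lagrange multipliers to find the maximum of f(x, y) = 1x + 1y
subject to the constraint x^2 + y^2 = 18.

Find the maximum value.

Set up Lagrange conditions: grad f = lambda * grad g
  1 = 2*lambda*x
  1 = 2*lambda*y
From these: x/y = 1/1, so x = 1t, y = 1t for some t.
Substitute into constraint: (1t)^2 + (1t)^2 = 18
  t^2 * 2 = 18
  t = sqrt(18/2)
Maximum = 1*x + 1*y = (1^2 + 1^2)*t = 2 * sqrt(18/2) = 6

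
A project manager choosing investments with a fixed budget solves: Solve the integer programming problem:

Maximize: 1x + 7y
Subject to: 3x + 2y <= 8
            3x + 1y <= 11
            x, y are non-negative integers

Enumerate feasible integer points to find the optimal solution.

Constraint 1: 3x + 2y <= 8
Constraint 2: 3x + 1y <= 11
Feasible x range (need y >= 0): 0 <= x <= min(8/3, 11/3) => x in {0, ..., 2}.
Enumerate feasible integer points row by row (the coefficient of y is 7 > 0, so for each x the largest feasible y gives the best value):
  x = 0: y <= min((8 - 3*0)/2, (11 - 3*0)/1) => y in {0, ..., 4}; best 1*0 + 7*4 = 28
  x = 1: y <= min((8 - 3*1)/2, (11 - 3*1)/1) => y in {0, ..., 2}; best 1*1 + 7*2 = 15
  x = 2: y <= min((8 - 3*2)/2, (11 - 3*2)/1) => y in {0, ..., 1}; best 1*2 + 7*1 = 9
The maximum 1x + 7y = 28 is achieved at x = 0, y = 4.
Check: 3*0 + 2*4 = 8 <= 8 and 3*0 + 1*4 = 4 <= 11.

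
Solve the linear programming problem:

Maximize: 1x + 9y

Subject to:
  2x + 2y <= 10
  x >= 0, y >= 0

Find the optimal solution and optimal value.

The feasible region has vertices at [(0, 0), (5, 0), (0, 5)].
Checking objective 1x + 9y at each vertex:
  (0, 0): 1*0 + 9*0 = 0
  (5, 0): 1*5 + 9*0 = 5
  (0, 5): 1*0 + 9*5 = 45
Maximum is 45 at (0, 5).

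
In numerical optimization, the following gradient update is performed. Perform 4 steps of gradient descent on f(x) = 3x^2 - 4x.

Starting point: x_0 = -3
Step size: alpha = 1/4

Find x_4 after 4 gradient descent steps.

f(x) = 3x^2 - 4x, f'(x) = 6x + (-4)
Step 1: f'(-3) = -22, x_1 = -3 - 1/4 * -22 = 5/2
Step 2: f'(5/2) = 11, x_2 = 5/2 - 1/4 * 11 = -1/4
Step 3: f'(-1/4) = -11/2, x_3 = -1/4 - 1/4 * -11/2 = 9/8
Step 4: f'(9/8) = 11/4, x_4 = 9/8 - 1/4 * 11/4 = 7/16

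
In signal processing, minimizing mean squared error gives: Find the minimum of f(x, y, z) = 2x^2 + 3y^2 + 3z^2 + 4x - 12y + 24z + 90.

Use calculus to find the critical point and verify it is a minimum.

f(x,y,z) = 2x^2 + 3y^2 + 3z^2 + 4x - 12y + 24z + 90
df/dx = 4x + (4) = 0 => x = -1
df/dy = 6y + (-12) = 0 => y = 2
df/dz = 6z + (24) = 0 => z = -4
f(-1,2,-4) = 2*(-1)^2 + 3*(2)^2 + 3*(-4)^2 + 4*(-1) + -12*(2) + 24*(-4) + 90 = 28
Hessian is diagonal with entries 4, 6, 6 > 0, confirmed minimum.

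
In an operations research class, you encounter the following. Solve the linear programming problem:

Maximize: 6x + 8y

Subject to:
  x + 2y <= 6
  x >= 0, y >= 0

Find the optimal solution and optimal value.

The feasible region has vertices at [(0, 0), (6, 0), (0, 3)].
Checking objective 6x + 8y at each vertex:
  (0, 0): 6*0 + 8*0 = 0
  (6, 0): 6*6 + 8*0 = 36
  (0, 3): 6*0 + 8*3 = 24
Maximum is 36 at (6, 0).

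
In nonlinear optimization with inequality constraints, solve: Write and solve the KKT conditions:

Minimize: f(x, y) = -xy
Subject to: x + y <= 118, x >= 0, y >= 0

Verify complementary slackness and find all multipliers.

Problem: min -xy s.t. x + y <= 118 (multiplier lambda), x >= 0 (mu_x), y >= 0 (mu_y)
KKT stationarity: -y + lambda - mu_x = 0, -x + lambda - mu_y = 0, with lambda, mu_x, mu_y >= 0
Complementary slackness: lambda*(x + y - 118) = 0, mu_x*x = 0, mu_y*y = 0
If lambda = 0: y = -mu_x <= 0 and x = -mu_y <= 0 force x = y = 0 with f = 0; but x = y = 59 is feasible with f = -3481 < 0, so this is not the minimum. Hence lambda > 0 and x + y = 118.
Try x > 0, y > 0 (so mu_x = mu_y = 0): y = lambda, x = lambda => x = y = lambda
x + y = 118 => 2*lambda = 118 => lambda = 59
x* = y* = 59 > 0, consistent with mu_x = mu_y = 0.
(Any feasible point with x = 0 or y = 0 has f = 0 > -3481, so the minimum is not on those boundaries.)
min(-xy) = -3481 (i.e. max xy = 3481)
Multipliers: lambda = 59, mu_x = 0, mu_y = 0
Complementary slackness: lambda*(x + y - 118) = 59*(59 + 59 - 118) = 0, mu_x*x = 0*59 = 0, mu_y*y = 0*59 = 0. Satisfied.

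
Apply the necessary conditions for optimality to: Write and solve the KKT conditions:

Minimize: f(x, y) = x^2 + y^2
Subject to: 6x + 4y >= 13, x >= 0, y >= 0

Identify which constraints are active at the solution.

KKT conditions for min x^2 + y^2 s.t. 6x + 4y >= 13, x >= 0, y >= 0:
Stationarity: 2x = mu*6 + mu_x, 2y = mu*4 + mu_y, with mu, mu_x, mu_y >= 0
Complementary slackness: mu*(6x + 4y - 13) = 0, mu_x*x = 0, mu_y*y = 0
(0, 0) is infeasible (6*0 + 4*0 < 13), so if mu = 0 stationarity would force x = mu_x/2 >= 0, y = mu_y/2 >= 0 with mu_x*x = mu_y*y = 0, i.e. x = y = 0: contradiction. Hence mu > 0 and 6x + 4y = 13 is active.
Try x > 0, y > 0 (so mu_x = mu_y = 0): x = 6*mu/2, y = 4*mu/2
Substitute: 6*(6*mu/2) + 4*(4*mu/2) = 13
  mu*52/2 = 13 => mu = 1/2
x* = 3/2 > 0, y* = 1 > 0, consistent with mu_x = mu_y = 0.
f is convex and the constraints are linear, so this KKT point is the global minimum.
f* = 13/4
Active constraints: 6x + 4y >= 13 (holds with equality, mu = 1/2 > 0); x >= 0 and y >= 0 are inactive (mu_x = mu_y = 0).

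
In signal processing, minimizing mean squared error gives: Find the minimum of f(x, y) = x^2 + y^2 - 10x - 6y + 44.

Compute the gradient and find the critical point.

f(x,y) = x^2 + y^2 - 10x - 6y + 44
df/dx = 2x + (-10) = 0  =>  x = 5
df/dy = 2y + (-6) = 0  =>  y = 3
f(5, 3) = 1*(5)^2 + 1*(3)^2 + -10*(5) + -6*(3) + 44 = 10
Hessian is diagonal with entries 2, 2 > 0, so this is a minimum.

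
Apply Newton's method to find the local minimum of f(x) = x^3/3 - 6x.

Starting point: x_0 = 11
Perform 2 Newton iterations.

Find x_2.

f(x) = x^3/3 - 6x
f'(x) = x^2 - 6, f''(x) = 2x
Newton update: x_{n+1} = x_n - (x_n^2 - 6)/(2*x_n)
Step 1: x_0 = 11, f'=115, f''=22, x_1 = 127/22
Step 2: x_1 = 127/22, f'=13225/484, f''=127/11, x_2 = 19033/5588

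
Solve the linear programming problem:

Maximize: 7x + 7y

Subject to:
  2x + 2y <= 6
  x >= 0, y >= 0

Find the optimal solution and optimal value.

The feasible region has vertices at [(0, 0), (3, 0), (0, 3)].
Checking objective 7x + 7y at each vertex:
  (0, 0): 7*0 + 7*0 = 0
  (3, 0): 7*3 + 7*0 = 21
  (0, 3): 7*0 + 7*3 = 21
Maximum is 21 at (3, 0).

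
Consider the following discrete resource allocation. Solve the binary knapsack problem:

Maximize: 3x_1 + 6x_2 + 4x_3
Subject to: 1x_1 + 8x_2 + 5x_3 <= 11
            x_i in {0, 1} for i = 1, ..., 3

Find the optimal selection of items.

Items: item 1 (v=3, w=1), item 2 (v=6, w=8), item 3 (v=4, w=5)
Capacity: 11
Checking all 8 subsets (w = total weight, v = total value):
  {}: w = 0, v = 0
  {1}: w = 1, v = 3
  {2}: w = 8, v = 6
  {3}: w = 5, v = 4
  {1, 2}: w = 9, v = 9
  {1, 3}: w = 6, v = 7
  {2, 3}: w = 13 > 11, infeasible
  {1, 2, 3}: w = 14 > 11, infeasible
Best feasible subset: items [1, 2]
Total weight: 9 <= 11, total value: 9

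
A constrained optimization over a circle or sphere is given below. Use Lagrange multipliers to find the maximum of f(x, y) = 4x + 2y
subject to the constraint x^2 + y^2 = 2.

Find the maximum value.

Set up Lagrange conditions: grad f = lambda * grad g
  4 = 2*lambda*x
  2 = 2*lambda*y
From these: x/y = 4/2, so x = 4t, y = 2t for some t.
Substitute into constraint: (4t)^2 + (2t)^2 = 2
  t^2 * 20 = 2
  t = sqrt(2/20)
Maximum = 4*x + 2*y = (4^2 + 2^2)*t = 20 * sqrt(2/20) = sqrt(40)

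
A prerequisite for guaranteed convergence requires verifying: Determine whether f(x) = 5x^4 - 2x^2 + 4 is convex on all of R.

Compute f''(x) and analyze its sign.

f(x) = 5x^4 - 2x^2 + 4
f'(x) = 20x^3 + -4x
f''(x) = 60x^2 + -4
f''(0) = -4 < 0, so not convex near x = 0
Therefore, f is not globally convex on R.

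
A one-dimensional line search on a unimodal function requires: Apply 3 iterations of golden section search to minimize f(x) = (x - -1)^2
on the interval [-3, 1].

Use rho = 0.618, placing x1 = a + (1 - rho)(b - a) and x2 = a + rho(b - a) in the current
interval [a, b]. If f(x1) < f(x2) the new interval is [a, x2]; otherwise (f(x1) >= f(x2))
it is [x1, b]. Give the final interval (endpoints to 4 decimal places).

Golden section search for min of f(x) = (x - -1)^2 on [-3, 1].
Each step: x1 = a + (1 - rho)(b - a), x2 = a + rho(b - a); if f(x1) < f(x2) keep [a, x2], otherwise keep [x1, b].
Step 1: [-3.0000, 1.0000], x1=-1.4720 (f=0.2228), x2=-0.5280 (f=0.2228); f(x1) = f(x2) (tie, not '<') => keep [-1.4720, 1.0000]
Step 2: [-1.4720, 1.0000], x1=-0.5277 (f=0.2231), x2=0.0557 (f=1.1145); f(x1) < f(x2) => keep [-1.4720, 0.0557]
Step 3: [-1.4720, 0.0557], x1=-0.8884 (f=0.0125), x2=-0.5279 (f=0.2229); f(x1) < f(x2) => keep [-1.4720, -0.5279]
Final interval: [-1.4720, -0.5279]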